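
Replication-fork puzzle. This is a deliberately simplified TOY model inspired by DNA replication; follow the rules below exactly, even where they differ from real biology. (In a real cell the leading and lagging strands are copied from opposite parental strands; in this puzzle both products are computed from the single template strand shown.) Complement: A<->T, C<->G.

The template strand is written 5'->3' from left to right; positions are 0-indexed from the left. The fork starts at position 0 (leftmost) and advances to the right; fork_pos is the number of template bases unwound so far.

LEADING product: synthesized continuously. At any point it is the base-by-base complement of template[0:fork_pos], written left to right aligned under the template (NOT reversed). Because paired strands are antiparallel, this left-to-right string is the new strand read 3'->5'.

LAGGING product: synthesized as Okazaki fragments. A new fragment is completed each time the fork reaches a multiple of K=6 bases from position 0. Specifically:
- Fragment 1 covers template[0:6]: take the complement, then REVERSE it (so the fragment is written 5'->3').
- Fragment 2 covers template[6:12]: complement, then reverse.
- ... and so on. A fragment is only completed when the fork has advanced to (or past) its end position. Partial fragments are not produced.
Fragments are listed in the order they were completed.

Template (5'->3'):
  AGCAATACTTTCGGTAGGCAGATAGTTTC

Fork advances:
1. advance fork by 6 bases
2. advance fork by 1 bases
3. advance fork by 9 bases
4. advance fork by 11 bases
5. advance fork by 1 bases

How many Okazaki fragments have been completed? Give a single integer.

Answer: 4

Derivation:
Step 1: advance 6 -> fork_pos = 0 + 6 = 6. Reached multiple(s) of 6: 6 -> fragment 1 completed (1 total).
Step 2: advance 1 -> fork_pos = 6 + 1 = 7. Next multiple of 6 is 12 (not reached); still 1 fragment(s).
Step 3: advance 9 -> fork_pos = 7 + 9 = 16. Reached multiple(s) of 6: 12 -> fragment 2 completed (2 total).
Step 4: advance 11 -> fork_pos = 16 + 11 = 27. Reached multiple(s) of 6: 18, 24 -> fragments 3-4 completed (4 total).
Step 5: advance 1 -> fork_pos = 27 + 1 = 28. Next multiple of 6 is 30 (not reached); still 4 fragment(s).
Check: final fork_pos = 28; the multiples of 6 that are <= 28 are 6..24 -> 28 // 6 = 4 completed fragment(s).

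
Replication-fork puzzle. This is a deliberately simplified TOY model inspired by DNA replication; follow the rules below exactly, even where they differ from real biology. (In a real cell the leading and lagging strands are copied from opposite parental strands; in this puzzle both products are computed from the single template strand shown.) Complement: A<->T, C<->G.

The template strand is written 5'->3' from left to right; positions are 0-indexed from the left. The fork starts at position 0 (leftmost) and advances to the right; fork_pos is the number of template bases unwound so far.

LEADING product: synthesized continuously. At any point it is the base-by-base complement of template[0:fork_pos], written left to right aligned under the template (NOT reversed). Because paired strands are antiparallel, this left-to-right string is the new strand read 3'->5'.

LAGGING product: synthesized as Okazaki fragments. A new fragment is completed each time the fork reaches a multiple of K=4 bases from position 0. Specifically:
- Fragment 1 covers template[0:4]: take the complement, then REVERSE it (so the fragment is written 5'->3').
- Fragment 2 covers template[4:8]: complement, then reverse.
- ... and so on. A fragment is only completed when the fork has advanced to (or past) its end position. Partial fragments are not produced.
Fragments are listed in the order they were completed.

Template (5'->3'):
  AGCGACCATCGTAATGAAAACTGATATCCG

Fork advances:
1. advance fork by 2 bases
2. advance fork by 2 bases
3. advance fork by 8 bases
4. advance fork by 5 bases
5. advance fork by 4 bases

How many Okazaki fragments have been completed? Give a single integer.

Answer: 5

Derivation:
Step 1: advance 2 -> fork_pos = 0 + 2 = 2. Next multiple of 4 is 4 (not reached); still 0 fragment(s).
Step 2: advance 2 -> fork_pos = 2 + 2 = 4. Reached multiple(s) of 4: 4 -> fragment 1 completed (1 total).
Step 3: advance 8 -> fork_pos = 4 + 8 = 12. Reached multiple(s) of 4: 8, 12 -> fragments 2-3 completed (3 total).
Step 4: advance 5 -> fork_pos = 12 + 5 = 17. Reached multiple(s) of 4: 16 -> fragment 4 completed (4 total).
Step 5: advance 4 -> fork_pos = 17 + 4 = 21. Reached multiple(s) of 4: 20 -> fragment 5 completed (5 total).
Check: final fork_pos = 21; the multiples of 4 that are <= 21 are 4..20 -> 21 // 4 = 5 completed fragment(s).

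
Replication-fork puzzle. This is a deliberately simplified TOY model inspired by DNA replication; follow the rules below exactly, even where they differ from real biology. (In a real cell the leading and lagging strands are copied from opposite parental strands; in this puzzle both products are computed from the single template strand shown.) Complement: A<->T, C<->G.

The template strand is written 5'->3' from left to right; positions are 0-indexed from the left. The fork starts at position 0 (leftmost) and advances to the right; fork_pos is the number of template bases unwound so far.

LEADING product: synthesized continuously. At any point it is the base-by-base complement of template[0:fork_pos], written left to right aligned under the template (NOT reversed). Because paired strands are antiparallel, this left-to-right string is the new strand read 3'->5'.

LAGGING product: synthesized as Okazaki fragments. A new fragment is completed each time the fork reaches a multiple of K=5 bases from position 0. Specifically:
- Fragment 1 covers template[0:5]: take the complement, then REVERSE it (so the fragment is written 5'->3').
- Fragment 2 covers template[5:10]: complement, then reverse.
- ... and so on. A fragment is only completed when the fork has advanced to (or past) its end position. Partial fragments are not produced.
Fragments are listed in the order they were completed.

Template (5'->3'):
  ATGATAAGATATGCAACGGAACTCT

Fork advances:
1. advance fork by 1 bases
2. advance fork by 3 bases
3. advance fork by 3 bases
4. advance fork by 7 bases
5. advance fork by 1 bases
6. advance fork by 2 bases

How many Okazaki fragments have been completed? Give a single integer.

Answer: 3

Derivation:
Step 1: advance 1 -> fork_pos = 0 + 1 = 1. Next multiple of 5 is 5 (not reached); still 0 fragment(s).
Step 2: advance 3 -> fork_pos = 1 + 3 = 4. Next multiple of 5 is 5 (not reached); still 0 fragment(s).
Step 3: advance 3 -> fork_pos = 4 + 3 = 7. Reached multiple(s) of 5: 5 -> fragment 1 completed (1 total).
Step 4: advance 7 -> fork_pos = 7 + 7 = 14. Reached multiple(s) of 5: 10 -> fragment 2 completed (2 total).
Step 5: advance 1 -> fork_pos = 14 + 1 = 15. Reached multiple(s) of 5: 15 -> fragment 3 completed (3 total).
Step 6: advance 2 -> fork_pos = 15 + 2 = 17. Next multiple of 5 is 20 (not reached); still 3 fragment(s).
Check: final fork_pos = 17; the multiples of 5 that are <= 17 are 5..15 -> 17 // 5 = 3 completed fragment(s).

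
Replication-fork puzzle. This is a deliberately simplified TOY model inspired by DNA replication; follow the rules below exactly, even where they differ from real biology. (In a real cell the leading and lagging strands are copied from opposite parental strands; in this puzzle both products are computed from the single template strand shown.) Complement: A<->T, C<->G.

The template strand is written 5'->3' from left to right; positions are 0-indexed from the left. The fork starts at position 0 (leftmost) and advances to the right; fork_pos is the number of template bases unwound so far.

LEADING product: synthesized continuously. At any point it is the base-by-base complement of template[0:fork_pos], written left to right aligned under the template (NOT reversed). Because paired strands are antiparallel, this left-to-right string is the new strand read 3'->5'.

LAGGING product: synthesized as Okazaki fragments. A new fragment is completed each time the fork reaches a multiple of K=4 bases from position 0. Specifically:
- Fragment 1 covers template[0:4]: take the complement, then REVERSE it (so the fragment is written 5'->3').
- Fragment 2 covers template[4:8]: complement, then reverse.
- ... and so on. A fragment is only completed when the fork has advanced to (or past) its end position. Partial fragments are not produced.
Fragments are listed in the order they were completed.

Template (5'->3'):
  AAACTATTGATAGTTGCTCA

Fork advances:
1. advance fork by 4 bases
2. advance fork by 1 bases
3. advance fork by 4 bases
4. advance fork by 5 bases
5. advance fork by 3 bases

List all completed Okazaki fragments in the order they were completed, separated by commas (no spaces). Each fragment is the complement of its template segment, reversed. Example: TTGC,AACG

Step 1: advance 4 -> fork_pos = 0 + 4 = 4. Reached multiple(s) of 4: 4 -> fragment 1 completed (1 total).
Step 2: advance 1 -> fork_pos = 4 + 1 = 5. Next multiple of 4 is 8 (not reached); still 1 fragment(s).
Step 3: advance 4 -> fork_pos = 5 + 4 = 9. Reached multiple(s) of 4: 8 -> fragment 2 completed (2 total).
Step 4: advance 5 -> fork_pos = 9 + 5 = 14. Reached multiple(s) of 4: 12 -> fragment 3 completed (3 total).
Step 5: advance 3 -> fork_pos = 14 + 3 = 17. Reached multiple(s) of 4: 16 -> fragment 4 completed (4 total).
Final fork_pos = 17, so 4 fragment(s) are complete. Build each: template segment -> complement -> reverse.
Fragment 1: template[0:4] = AAAC -> complement TTTG -> reversed GTTT
Fragment 2: template[4:8] = TATT -> complement ATAA -> reversed AATA
Fragment 3: template[8:12] = GATA -> complement CTAT -> reversed TATC
Fragment 4: template[12:16] = GTTG -> complement CAAC -> reversed CAAC

Answer: GTTT,AATA,TATC,CAAC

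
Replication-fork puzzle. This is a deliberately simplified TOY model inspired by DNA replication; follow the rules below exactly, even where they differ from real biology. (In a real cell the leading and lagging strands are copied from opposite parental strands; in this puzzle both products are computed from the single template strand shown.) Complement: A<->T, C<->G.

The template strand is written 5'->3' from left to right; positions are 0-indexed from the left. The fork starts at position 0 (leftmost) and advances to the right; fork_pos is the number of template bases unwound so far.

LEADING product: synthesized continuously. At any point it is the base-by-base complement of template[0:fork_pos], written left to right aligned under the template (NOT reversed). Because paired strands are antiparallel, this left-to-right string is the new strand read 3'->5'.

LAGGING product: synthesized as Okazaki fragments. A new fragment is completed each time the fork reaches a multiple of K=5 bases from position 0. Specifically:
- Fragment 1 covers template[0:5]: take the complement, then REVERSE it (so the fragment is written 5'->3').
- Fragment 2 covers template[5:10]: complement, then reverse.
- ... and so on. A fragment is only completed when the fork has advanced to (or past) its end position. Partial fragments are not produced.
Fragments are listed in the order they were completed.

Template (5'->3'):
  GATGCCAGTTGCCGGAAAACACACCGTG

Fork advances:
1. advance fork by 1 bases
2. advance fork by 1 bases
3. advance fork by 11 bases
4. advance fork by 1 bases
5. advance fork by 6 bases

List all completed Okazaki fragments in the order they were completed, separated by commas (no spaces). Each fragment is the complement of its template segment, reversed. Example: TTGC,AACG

Answer: GCATC,AACTG,CCGGC,GTTTT

Derivation:
Step 1: advance 1 -> fork_pos = 0 + 1 = 1. Next multiple of 5 is 5 (not reached); still 0 fragment(s).
Step 2: advance 1 -> fork_pos = 1 + 1 = 2. Next multiple of 5 is 5 (not reached); still 0 fragment(s).
Step 3: advance 11 -> fork_pos = 2 + 11 = 13. Reached multiple(s) of 5: 5, 10 -> fragments 1-2 completed (2 total).
Step 4: advance 1 -> fork_pos = 13 + 1 = 14. Next multiple of 5 is 15 (not reached); still 2 fragment(s).
Step 5: advance 6 -> fork_pos = 14 + 6 = 20. Reached multiple(s) of 5: 15, 20 -> fragments 3-4 completed (4 total).
Final fork_pos = 20, so 4 fragment(s) are complete. Build each: template segment -> complement -> reverse.
Fragment 1: template[0:5] = GATGC -> complement CTACG -> reversed GCATC
Fragment 2: template[5:10] = CAGTT -> complement GTCAA -> reversed AACTG
Fragment 3: template[10:15] = GCCGG -> complement CGGCC -> reversed CCGGC
Fragment 4: template[15:20] = AAAAC -> complement TTTTG -> reversed GTTTT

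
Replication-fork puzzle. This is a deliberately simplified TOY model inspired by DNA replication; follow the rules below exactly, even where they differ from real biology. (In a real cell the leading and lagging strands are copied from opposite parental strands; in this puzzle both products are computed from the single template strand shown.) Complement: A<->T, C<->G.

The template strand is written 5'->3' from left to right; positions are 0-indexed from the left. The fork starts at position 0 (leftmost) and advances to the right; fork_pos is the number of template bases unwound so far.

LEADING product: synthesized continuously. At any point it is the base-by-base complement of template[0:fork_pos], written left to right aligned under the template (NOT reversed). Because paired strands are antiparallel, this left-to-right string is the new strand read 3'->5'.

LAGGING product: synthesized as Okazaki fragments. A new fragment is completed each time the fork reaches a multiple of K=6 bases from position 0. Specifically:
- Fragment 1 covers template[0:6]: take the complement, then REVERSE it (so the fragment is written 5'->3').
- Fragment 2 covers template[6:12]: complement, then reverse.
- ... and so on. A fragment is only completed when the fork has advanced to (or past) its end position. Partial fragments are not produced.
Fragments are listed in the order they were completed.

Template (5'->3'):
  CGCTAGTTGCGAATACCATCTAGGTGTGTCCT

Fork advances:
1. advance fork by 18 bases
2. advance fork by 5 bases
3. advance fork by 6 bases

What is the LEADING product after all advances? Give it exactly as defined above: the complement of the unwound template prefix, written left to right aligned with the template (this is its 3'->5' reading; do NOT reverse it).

Answer: GCGATCAACGCTTATGGTAGATCCACACA

Derivation:
Step 1: advance 18 -> fork_pos = 0 + 18 = 18.
Step 2: advance 5 -> fork_pos = 18 + 5 = 23.
Step 3: advance 6 -> fork_pos = 23 + 6 = 29.
Unwound prefix: template[0:29] = CGCTAGTTGCGAATACCATCTAGGTGTGT
Complement it base by base (A<->T, C<->G), keeping left-to-right order:
  [0:5] CGCTA -> GCGAT
  [5:10] GTTGC -> CAACG
  [10:15] GAATA -> CTTAT
  [15:20] CCATC -> GGTAG
  [20:25] TAGGT -> ATCCA
  [25:29] GTGT -> CACA
Concatenate: GCGATCAACGCTTATGGTAGATCCACACA (length 29; written aligned with the template, i.e. 3'->5').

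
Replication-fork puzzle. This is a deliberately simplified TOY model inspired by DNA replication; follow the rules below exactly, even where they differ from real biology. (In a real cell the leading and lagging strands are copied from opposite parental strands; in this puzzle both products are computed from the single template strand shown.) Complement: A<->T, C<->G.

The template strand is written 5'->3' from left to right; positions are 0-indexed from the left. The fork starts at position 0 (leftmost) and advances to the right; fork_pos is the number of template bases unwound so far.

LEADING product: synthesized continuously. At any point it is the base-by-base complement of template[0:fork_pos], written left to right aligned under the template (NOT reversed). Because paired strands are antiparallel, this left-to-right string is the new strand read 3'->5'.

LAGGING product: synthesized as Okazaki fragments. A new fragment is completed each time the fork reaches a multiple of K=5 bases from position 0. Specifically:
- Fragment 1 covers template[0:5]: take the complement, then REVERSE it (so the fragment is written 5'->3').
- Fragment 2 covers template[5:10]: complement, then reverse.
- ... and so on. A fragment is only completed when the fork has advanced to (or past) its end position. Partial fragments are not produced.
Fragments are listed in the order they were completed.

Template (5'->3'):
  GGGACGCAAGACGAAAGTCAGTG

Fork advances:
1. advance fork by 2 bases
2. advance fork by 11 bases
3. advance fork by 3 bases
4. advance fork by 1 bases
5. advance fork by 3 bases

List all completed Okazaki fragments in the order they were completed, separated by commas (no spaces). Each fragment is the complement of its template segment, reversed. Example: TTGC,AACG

Answer: GTCCC,CTTGC,TTCGT,TGACT

Derivation:
Step 1: advance 2 -> fork_pos = 0 + 2 = 2. Next multiple of 5 is 5 (not reached); still 0 fragment(s).
Step 2: advance 11 -> fork_pos = 2 + 11 = 13. Reached multiple(s) of 5: 5, 10 -> fragments 1-2 completed (2 total).
Step 3: advance 3 -> fork_pos = 13 + 3 = 16. Reached multiple(s) of 5: 15 -> fragment 3 completed (3 total).
Step 4: advance 1 -> fork_pos = 16 + 1 = 17. Next multiple of 5 is 20 (not reached); still 3 fragment(s).
Step 5: advance 3 -> fork_pos = 17 + 3 = 20. Reached multiple(s) of 5: 20 -> fragment 4 completed (4 total).
Final fork_pos = 20, so 4 fragment(s) are complete. Build each: template segment -> complement -> reverse.
Fragment 1: template[0:5] = GGGAC -> complement CCCTG -> reversed GTCCC
Fragment 2: template[5:10] = GCAAG -> complement CGTTC -> reversed CTTGC
Fragment 3: template[10:15] = ACGAA -> complement TGCTT -> reversed TTCGT
Fragment 4: template[15:20] = AGTCA -> complement TCAGT -> reversed TGACT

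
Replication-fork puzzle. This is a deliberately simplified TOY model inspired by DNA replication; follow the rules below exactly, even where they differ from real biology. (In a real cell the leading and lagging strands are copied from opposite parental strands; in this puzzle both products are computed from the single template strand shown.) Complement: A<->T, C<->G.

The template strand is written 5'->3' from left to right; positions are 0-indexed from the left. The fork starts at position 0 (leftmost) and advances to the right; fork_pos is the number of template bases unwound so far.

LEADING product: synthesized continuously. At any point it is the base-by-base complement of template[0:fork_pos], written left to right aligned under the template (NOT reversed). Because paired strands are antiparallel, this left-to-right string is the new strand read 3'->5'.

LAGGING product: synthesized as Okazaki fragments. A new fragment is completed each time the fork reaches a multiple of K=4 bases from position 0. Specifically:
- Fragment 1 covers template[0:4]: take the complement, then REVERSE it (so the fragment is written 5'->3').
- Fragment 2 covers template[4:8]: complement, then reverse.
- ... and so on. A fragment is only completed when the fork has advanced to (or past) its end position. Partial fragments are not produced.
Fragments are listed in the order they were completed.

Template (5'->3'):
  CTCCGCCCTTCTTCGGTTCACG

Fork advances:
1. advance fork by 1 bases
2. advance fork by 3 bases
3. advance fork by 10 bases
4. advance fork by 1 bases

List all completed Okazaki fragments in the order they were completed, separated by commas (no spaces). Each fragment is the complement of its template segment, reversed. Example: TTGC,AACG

Answer: GGAG,GGGC,AGAA

Derivation:
Step 1: advance 1 -> fork_pos = 0 + 1 = 1. Next multiple of 4 is 4 (not reached); still 0 fragment(s).
Step 2: advance 3 -> fork_pos = 1 + 3 = 4. Reached multiple(s) of 4: 4 -> fragment 1 completed (1 total).
Step 3: advance 10 -> fork_pos = 4 + 10 = 14. Reached multiple(s) of 4: 8, 12 -> fragments 2-3 completed (3 total).
Step 4: advance 1 -> fork_pos = 14 + 1 = 15. Next multiple of 4 is 16 (not reached); still 3 fragment(s).
Final fork_pos = 15, so 3 fragment(s) are complete. Build each: template segment -> complement -> reverse.
Fragment 1: template[0:4] = CTCC -> complement GAGG -> reversed GGAG
Fragment 2: template[4:8] = GCCC -> complement CGGG -> reversed GGGC
Fragment 3: template[8:12] = TTCT -> complement AAGA -> reversed AGAA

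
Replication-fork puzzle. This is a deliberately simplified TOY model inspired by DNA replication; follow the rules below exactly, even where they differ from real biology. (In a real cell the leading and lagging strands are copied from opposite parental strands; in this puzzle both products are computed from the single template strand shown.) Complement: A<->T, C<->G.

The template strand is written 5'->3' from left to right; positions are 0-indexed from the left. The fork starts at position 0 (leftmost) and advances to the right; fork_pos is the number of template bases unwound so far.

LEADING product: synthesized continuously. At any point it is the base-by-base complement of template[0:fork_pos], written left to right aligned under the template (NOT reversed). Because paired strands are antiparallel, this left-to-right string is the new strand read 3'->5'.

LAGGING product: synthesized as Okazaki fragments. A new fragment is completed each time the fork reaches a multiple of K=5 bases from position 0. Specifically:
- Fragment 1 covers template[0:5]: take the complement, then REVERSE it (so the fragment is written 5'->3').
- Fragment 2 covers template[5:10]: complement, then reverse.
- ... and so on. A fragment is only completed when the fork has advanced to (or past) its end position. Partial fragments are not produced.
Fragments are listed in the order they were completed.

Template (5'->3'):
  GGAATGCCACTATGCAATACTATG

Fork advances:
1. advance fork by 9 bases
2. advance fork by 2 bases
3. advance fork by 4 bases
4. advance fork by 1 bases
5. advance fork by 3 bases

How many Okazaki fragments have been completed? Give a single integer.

Answer: 3

Derivation:
Step 1: advance 9 -> fork_pos = 0 + 9 = 9. Reached multiple(s) of 5: 5 -> fragment 1 completed (1 total).
Step 2: advance 2 -> fork_pos = 9 + 2 = 11. Reached multiple(s) of 5: 10 -> fragment 2 completed (2 total).
Step 3: advance 4 -> fork_pos = 11 + 4 = 15. Reached multiple(s) of 5: 15 -> fragment 3 completed (3 total).
Step 4: advance 1 -> fork_pos = 15 + 1 = 16. Next multiple of 5 is 20 (not reached); still 3 fragment(s).
Step 5: advance 3 -> fork_pos = 16 + 3 = 19. Next multiple of 5 is 20 (not reached); still 3 fragment(s).
Check: final fork_pos = 19; the multiples of 5 that are <= 19 are 5..15 -> 19 // 5 = 3 completed fragment(s).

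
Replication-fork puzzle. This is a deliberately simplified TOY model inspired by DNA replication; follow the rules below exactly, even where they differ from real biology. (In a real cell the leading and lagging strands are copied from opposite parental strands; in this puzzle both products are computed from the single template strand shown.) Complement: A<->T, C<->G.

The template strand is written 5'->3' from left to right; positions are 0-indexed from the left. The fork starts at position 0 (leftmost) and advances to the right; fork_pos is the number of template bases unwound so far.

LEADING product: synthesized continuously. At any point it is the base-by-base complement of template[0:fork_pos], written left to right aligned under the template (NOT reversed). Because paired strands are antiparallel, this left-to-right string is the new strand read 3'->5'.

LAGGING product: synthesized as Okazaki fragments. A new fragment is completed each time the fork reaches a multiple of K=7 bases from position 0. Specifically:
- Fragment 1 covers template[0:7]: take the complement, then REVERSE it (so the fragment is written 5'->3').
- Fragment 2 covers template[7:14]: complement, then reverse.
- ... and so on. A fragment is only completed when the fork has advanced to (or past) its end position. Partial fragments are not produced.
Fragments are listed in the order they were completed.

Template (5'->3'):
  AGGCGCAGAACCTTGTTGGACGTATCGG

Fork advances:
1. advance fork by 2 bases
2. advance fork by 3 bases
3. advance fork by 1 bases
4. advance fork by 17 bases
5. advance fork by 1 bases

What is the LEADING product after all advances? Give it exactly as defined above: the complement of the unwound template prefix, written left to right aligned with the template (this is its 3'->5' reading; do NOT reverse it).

Answer: TCCGCGTCTTGGAACAACCTGCAT

Derivation:
Step 1: advance 2 -> fork_pos = 0 + 2 = 2.
Step 2: advance 3 -> fork_pos = 2 + 3 = 5.
Step 3: advance 1 -> fork_pos = 5 + 1 = 6.
Step 4: advance 17 -> fork_pos = 6 + 17 = 23.
Step 5: advance 1 -> fork_pos = 23 + 1 = 24.
Unwound prefix: template[0:24] = AGGCGCAGAACCTTGTTGGACGTA
Complement it base by base (A<->T, C<->G), keeping left-to-right order:
  [0:5] AGGCG -> TCCGC
  [5:10] CAGAA -> GTCTT
  [10:15] CCTTG -> GGAAC
  [15:20] TTGGA -> AACCT
  [20:24] CGTA -> GCAT
Concatenate: TCCGCGTCTTGGAACAACCTGCAT (length 24; written aligned with the template, i.e. 3'->5').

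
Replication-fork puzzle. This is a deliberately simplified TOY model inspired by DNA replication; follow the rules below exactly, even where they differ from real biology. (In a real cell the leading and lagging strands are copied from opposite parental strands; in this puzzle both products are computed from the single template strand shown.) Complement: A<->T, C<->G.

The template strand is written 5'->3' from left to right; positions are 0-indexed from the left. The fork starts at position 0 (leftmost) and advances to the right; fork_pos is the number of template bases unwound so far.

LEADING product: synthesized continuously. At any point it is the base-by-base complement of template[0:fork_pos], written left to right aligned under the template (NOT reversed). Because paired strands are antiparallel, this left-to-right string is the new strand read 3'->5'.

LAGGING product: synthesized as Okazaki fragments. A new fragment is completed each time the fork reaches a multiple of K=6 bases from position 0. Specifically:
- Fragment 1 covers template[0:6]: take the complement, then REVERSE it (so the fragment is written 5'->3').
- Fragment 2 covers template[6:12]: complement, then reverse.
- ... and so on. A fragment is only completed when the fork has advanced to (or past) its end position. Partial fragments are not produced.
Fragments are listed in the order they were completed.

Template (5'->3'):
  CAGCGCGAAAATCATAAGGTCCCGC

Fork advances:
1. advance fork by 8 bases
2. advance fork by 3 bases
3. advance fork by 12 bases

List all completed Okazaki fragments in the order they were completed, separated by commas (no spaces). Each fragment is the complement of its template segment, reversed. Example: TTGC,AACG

Answer: GCGCTG,ATTTTC,CTTATG

Derivation:
Step 1: advance 8 -> fork_pos = 0 + 8 = 8. Reached multiple(s) of 6: 6 -> fragment 1 completed (1 total).
Step 2: advance 3 -> fork_pos = 8 + 3 = 11. Next multiple of 6 is 12 (not reached); still 1 fragment(s).
Step 3: advance 12 -> fork_pos = 11 + 12 = 23. Reached multiple(s) of 6: 12, 18 -> fragments 2-3 completed (3 total).
Final fork_pos = 23, so 3 fragment(s) are complete. Build each: template segment -> complement -> reverse.
Fragment 1: template[0:6] = CAGCGC -> complement GTCGCG -> reversed GCGCTG
Fragment 2: template[6:12] = GAAAAT -> complement CTTTTA -> reversed ATTTTC
Fragment 3: template[12:18] = CATAAG -> complement GTATTC -> reversed CTTATG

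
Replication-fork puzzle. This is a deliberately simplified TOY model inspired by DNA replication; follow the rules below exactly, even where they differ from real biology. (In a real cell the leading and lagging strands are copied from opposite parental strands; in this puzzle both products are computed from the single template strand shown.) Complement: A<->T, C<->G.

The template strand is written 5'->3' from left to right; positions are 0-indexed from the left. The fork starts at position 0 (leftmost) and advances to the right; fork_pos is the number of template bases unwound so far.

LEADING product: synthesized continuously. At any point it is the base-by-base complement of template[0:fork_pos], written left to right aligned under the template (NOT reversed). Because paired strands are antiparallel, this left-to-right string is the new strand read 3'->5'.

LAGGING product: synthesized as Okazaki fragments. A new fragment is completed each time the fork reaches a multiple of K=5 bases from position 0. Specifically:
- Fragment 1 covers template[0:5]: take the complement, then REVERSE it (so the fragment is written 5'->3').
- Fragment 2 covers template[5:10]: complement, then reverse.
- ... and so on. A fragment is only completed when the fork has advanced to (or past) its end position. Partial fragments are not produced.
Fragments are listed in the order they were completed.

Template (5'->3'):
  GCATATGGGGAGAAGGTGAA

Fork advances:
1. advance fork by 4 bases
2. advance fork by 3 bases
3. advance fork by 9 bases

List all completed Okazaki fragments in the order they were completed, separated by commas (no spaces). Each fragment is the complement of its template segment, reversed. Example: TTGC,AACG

Answer: TATGC,CCCCA,CTTCT

Derivation:
Step 1: advance 4 -> fork_pos = 0 + 4 = 4. Next multiple of 5 is 5 (not reached); still 0 fragment(s).
Step 2: advance 3 -> fork_pos = 4 + 3 = 7. Reached multiple(s) of 5: 5 -> fragment 1 completed (1 total).
Step 3: advance 9 -> fork_pos = 7 + 9 = 16. Reached multiple(s) of 5: 10, 15 -> fragments 2-3 completed (3 total).
Final fork_pos = 16, so 3 fragment(s) are complete. Build each: template segment -> complement -> reverse.
Fragment 1: template[0:5] = GCATA -> complement CGTAT -> reversed TATGC
Fragment 2: template[5:10] = TGGGG -> complement ACCCC -> reversed CCCCA
Fragment 3: template[10:15] = AGAAG -> complement TCTTC -> reversed CTTCT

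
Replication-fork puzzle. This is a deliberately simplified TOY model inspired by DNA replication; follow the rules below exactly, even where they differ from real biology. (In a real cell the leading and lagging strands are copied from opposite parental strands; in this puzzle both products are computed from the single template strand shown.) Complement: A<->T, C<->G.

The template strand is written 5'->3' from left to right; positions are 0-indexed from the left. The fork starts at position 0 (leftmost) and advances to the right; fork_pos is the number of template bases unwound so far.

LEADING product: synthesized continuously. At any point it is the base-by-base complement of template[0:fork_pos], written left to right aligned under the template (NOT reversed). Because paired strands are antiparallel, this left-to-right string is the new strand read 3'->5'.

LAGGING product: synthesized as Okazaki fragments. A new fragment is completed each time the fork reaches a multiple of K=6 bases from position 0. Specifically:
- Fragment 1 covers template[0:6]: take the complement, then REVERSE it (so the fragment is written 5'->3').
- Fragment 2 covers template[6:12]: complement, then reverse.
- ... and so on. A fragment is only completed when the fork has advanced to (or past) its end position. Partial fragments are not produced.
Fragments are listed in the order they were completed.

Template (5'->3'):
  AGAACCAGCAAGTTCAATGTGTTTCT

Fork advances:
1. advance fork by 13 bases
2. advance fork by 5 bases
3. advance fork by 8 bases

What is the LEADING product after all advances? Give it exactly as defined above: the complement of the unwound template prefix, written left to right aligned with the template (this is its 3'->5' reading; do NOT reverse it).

Answer: TCTTGGTCGTTCAAGTTACACAAAGA

Derivation:
Step 1: advance 13 -> fork_pos = 0 + 13 = 13.
Step 2: advance 5 -> fork_pos = 13 + 5 = 18.
Step 3: advance 8 -> fork_pos = 18 + 8 = 26.
Unwound prefix: template[0:26] = AGAACCAGCAAGTTCAATGTGTTTCT
Complement it base by base (A<->T, C<->G), keeping left-to-right order:
  [0:5] AGAAC -> TCTTG
  [5:10] CAGCA -> GTCGT
  [10:15] AGTTC -> TCAAG
  [15:20] AATGT -> TTACA
  [20:25] GTTTC -> CAAAG
  [25:26] T -> A
Concatenate: TCTTGGTCGTTCAAGTTACACAAAGA (length 26; written aligned with the template, i.e. 3'->5').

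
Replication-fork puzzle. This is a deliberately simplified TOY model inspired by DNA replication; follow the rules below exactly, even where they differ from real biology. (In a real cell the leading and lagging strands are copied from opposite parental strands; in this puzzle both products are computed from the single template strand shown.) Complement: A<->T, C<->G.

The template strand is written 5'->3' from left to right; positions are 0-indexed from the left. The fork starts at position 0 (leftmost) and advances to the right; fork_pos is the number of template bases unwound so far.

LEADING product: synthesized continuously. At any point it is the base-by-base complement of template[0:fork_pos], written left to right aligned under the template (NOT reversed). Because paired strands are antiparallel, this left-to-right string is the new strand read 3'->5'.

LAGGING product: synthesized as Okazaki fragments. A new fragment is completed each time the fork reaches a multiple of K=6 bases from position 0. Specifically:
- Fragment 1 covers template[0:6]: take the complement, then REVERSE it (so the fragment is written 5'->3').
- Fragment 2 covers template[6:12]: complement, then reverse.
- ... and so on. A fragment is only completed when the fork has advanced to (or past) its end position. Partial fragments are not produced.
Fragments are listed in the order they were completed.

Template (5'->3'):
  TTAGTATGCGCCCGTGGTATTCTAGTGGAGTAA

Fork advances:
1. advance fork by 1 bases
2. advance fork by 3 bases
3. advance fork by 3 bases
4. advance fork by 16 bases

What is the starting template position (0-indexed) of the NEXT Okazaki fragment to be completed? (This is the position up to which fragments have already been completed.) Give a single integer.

Answer: 18

Derivation:
Step 1: advance 1 -> fork_pos = 0 + 1 = 1. Next multiple of 6 is 6 (not reached); still 0 fragment(s).
Step 2: advance 3 -> fork_pos = 1 + 3 = 4. Next multiple of 6 is 6 (not reached); still 0 fragment(s).
Step 3: advance 3 -> fork_pos = 4 + 3 = 7. Reached multiple(s) of 6: 6 -> fragment 1 completed (1 total).
Step 4: advance 16 -> fork_pos = 7 + 16 = 23. Reached multiple(s) of 6: 12, 18 -> fragments 2-3 completed (3 total).
3 fragment(s) completed, covering template[0:18] (3 x 6 = 18). The next fragment, fragment 4, covers template[18:24], so it starts at position 18.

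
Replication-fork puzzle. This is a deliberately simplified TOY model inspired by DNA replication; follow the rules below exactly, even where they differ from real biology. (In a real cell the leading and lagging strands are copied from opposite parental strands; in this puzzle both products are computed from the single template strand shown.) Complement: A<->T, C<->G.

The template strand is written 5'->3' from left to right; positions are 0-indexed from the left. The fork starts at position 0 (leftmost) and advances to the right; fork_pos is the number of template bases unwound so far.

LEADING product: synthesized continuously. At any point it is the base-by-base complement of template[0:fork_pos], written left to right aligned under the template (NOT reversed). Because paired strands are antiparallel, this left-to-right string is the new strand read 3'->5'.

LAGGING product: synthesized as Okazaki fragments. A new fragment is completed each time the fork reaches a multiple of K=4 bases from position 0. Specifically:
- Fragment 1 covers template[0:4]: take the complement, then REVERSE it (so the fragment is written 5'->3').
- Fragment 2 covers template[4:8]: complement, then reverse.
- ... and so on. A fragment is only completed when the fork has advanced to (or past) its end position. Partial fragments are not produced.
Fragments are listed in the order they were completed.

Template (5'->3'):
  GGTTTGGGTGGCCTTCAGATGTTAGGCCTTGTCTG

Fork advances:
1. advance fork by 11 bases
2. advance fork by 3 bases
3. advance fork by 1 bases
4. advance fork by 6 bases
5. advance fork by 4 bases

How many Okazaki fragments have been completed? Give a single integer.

Step 1: advance 11 -> fork_pos = 0 + 11 = 11. Reached multiple(s) of 4: 4, 8 -> fragments 1-2 completed (2 total).
Step 2: advance 3 -> fork_pos = 11 + 3 = 14. Reached multiple(s) of 4: 12 -> fragment 3 completed (3 total).
Step 3: advance 1 -> fork_pos = 14 + 1 = 15. Next multiple of 4 is 16 (not reached); still 3 fragment(s).
Step 4: advance 6 -> fork_pos = 15 + 6 = 21. Reached multiple(s) of 4: 16, 20 -> fragments 4-5 completed (5 total).
Step 5: advance 4 -> fork_pos = 21 + 4 = 25. Reached multiple(s) of 4: 24 -> fragment 6 completed (6 total).
Check: final fork_pos = 25; the multiples of 4 that are <= 25 are 4..24 -> 25 // 4 = 6 completed fragment(s).

Answer: 6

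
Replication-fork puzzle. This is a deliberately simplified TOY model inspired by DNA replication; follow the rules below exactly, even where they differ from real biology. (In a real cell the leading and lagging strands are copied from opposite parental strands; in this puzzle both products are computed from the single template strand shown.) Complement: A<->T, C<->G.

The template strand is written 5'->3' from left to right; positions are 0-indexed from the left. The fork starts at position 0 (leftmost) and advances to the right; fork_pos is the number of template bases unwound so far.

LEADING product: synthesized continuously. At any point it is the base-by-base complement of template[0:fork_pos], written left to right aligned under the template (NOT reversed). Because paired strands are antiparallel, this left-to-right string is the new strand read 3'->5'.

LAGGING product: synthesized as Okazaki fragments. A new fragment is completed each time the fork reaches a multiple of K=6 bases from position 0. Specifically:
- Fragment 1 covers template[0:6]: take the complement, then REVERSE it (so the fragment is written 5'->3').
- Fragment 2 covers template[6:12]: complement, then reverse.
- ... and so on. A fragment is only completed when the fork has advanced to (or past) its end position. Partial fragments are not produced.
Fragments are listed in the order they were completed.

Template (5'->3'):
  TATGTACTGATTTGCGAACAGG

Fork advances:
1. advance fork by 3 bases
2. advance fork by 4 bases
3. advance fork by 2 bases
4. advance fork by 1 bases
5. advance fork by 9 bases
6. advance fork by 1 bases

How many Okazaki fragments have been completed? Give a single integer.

Answer: 3

Derivation:
Step 1: advance 3 -> fork_pos = 0 + 3 = 3. Next multiple of 6 is 6 (not reached); still 0 fragment(s).
Step 2: advance 4 -> fork_pos = 3 + 4 = 7. Reached multiple(s) of 6: 6 -> fragment 1 completed (1 total).
Step 3: advance 2 -> fork_pos = 7 + 2 = 9. Next multiple of 6 is 12 (not reached); still 1 fragment(s).
Step 4: advance 1 -> fork_pos = 9 + 1 = 10. Next multiple of 6 is 12 (not reached); still 1 fragment(s).
Step 5: advance 9 -> fork_pos = 10 + 9 = 19. Reached multiple(s) of 6: 12, 18 -> fragments 2-3 completed (3 total).
Step 6: advance 1 -> fork_pos = 19 + 1 = 20. Next multiple of 6 is 24 (not reached); still 3 fragment(s).
Check: final fork_pos = 20; the multiples of 6 that are <= 20 are 6..18 -> 20 // 6 = 3 completed fragment(s).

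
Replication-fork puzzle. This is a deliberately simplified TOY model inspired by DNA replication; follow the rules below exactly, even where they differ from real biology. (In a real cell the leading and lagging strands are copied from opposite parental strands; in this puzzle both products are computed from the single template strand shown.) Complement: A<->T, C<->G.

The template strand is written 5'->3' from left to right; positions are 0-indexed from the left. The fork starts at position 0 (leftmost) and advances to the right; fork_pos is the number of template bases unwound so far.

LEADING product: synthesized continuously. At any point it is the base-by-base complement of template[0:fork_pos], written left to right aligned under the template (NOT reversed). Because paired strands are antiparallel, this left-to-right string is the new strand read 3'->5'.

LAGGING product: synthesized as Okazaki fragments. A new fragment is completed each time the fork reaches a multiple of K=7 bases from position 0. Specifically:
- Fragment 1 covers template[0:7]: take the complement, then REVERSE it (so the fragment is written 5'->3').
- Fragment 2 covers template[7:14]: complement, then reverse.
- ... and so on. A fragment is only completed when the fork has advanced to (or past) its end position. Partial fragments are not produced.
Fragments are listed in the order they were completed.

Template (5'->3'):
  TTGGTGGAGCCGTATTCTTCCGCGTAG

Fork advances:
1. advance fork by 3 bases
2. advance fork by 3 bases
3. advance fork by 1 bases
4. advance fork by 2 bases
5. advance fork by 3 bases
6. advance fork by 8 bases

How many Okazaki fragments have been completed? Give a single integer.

Step 1: advance 3 -> fork_pos = 0 + 3 = 3. Next multiple of 7 is 7 (not reached); still 0 fragment(s).
Step 2: advance 3 -> fork_pos = 3 + 3 = 6. Next multiple of 7 is 7 (not reached); still 0 fragment(s).
Step 3: advance 1 -> fork_pos = 6 + 1 = 7. Reached multiple(s) of 7: 7 -> fragment 1 completed (1 total).
Step 4: advance 2 -> fork_pos = 7 + 2 = 9. Next multiple of 7 is 14 (not reached); still 1 fragment(s).
Step 5: advance 3 -> fork_pos = 9 + 3 = 12. Next multiple of 7 is 14 (not reached); still 1 fragment(s).
Step 6: advance 8 -> fork_pos = 12 + 8 = 20. Reached multiple(s) of 7: 14 -> fragment 2 completed (2 total).
Check: final fork_pos = 20; the multiples of 7 that are <= 20 are 7..14 -> 20 // 7 = 2 completed fragment(s).

Answer: 2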